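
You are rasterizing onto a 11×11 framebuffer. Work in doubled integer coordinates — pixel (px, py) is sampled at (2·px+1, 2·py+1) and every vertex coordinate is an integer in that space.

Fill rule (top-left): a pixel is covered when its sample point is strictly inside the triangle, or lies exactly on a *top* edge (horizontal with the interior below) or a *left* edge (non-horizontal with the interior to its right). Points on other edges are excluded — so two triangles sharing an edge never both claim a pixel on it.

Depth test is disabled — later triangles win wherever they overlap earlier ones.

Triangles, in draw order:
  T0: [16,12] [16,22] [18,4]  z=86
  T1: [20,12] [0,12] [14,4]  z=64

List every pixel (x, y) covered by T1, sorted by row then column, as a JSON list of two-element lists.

T0:
  2·area = 20  (B↔C swapped to make it positive)
  edge (16, 12)→(18, 4): d=(2,-8) top-left  bias=+0
  edge (18, 4)→(16, 22): d=(-2,18) right/bottom  bias=-1
  edge (16, 22)→(16, 12): d=(0,-10) top-left  bias=+0
    (8,4)@(17, 9): e=[2,8,10] → █
    (9,4)@(19, 9): e=[18,-28,30] → ·
    (8,5)@(17, 11): e=[6,4,10] → █
    (9,5)@(19, 11): e=[22,-32,30] → ·
    (8,6)@(17, 13): e=[10,0,10] → ·  [on edge]
  covered (2 px):
    · · · · · · · · · · ·
    · · · · · · · · · · ·
    · · · · · · · · · · ·
    · · · · · · · · · · ·
    · · · · · · · · █ · ·
    · · · · · · · · █ · ·
    · · · · · · · · · · ·
    · · · · · · · · · · ·
    · · · · · · · · · · ·
    · · · · · · · · · · ·
    · · · · · · · · · · ·
T1:
  2·area = 160
  edge (20, 12)→(0, 12): d=(-20,0) right/bottom  bias=-1
  edge (0, 12)→(14, 4): d=(14,-8) top-left  bias=+0
  edge (14, 4)→(20, 12): d=(6,8) right/bottom  bias=-1
    (6,2)@(13, 5): e=[140,6,14] → █
    (7,2)@(15, 5): e=[140,22,-2] → ·
    (4,3)@(9, 7): e=[100,2,58] → █
    (5,3)@(11, 7): e=[100,18,42] → █
    (7,3)@(15, 7): e=[100,50,10] → █
    (8,3)@(17, 7): e=[100,66,-6] → ·
    (3,4)@(7, 9): e=[60,14,86] → █
    (8,4)@(17, 9): e=[60,94,6] → █
    (9,4)@(19, 9): e=[60,110,-10] → ·
    (1,5)@(3, 11): e=[20,10,130] → █
    (2,5)@(5, 11): e=[20,26,114] → █
    (9,5)@(19, 11): e=[20,138,2] → █
  covered (20 px):
    · · · · · · · · · · ·
    · · · · · · · · · · ·
    · · · · · · █ · · · ·
    · · · · █ █ █ █ · · ·
    · · · █ █ █ █ █ █ · ·
    · █ █ █ █ █ █ █ █ █ ·
    · · · · · · · · · · ·
    · · · · · · · · · · ·
    · · · · · · · · · · ·
    · · · · · · · · · · ·
    · · · · · · · · · · ·

Result: [[6,2],[4,3],[5,3],[6,3],[7,3],[3,4],[4,4],[5,4],[6,4],[7,4],[8,4],[1,5],[2,5],[3,5],[4,5],[5,5],[6,5],[7,5],[8,5],[9,5]]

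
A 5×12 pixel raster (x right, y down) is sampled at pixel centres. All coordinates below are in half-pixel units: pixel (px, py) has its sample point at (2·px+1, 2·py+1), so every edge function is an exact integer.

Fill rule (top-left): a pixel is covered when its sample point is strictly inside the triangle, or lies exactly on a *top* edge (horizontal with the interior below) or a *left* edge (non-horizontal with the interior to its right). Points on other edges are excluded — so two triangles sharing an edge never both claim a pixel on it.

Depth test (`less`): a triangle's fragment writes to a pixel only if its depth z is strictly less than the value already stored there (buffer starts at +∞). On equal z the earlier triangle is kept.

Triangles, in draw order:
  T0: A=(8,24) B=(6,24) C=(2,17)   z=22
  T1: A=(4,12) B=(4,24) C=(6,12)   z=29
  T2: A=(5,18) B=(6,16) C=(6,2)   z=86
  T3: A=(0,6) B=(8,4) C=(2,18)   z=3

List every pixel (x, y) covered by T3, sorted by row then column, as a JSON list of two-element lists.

T0:
  2·area = 14
  edge (8, 24)→(6, 24): d=(-2,0) right/bottom  bias=-1
  edge (6, 24)→(2, 17): d=(-4,-7) top-left  bias=+0
  edge (2, 17)→(8, 24): d=(6,7) right/bottom  bias=-1
    (2,10)@(5, 21): e=[6,5,3] → #
    (3,10)@(7, 21): e=[6,19,-11] → ·
    (2,11)@(5, 23): e=[2,-3,15] → ·
    (3,11)@(7, 23): e=[2,11,1] → #
    (4,11)@(9, 23): e=[2,25,-13] → ·
  covered (2 px):
    · · · · ·
    · · · · ·
    · · · · ·
    · · · · ·
    · · · · ·
    · · · · ·
    · · · · ·
    · · · · ·
    · · · · ·
    · · · · ·
    · · # · ·
    · · · # ·
T1:
  2·area = 24  (B↔C swapped to make it positive)
  edge (4, 12)→(6, 12): d=(2,0) top-left  bias=+0
  edge (6, 12)→(4, 24): d=(-2,12) right/bottom  bias=-1
  edge (4, 24)→(4, 12): d=(0,-12) top-left  bias=+0
    (2,6)@(5, 13): e=[2,10,12] → #
    (3,6)@(7, 13): e=[2,-14,36] → ·
    (2,7)@(5, 15): e=[6,6,12] → #
    (3,7)@(7, 15): e=[6,-18,36] → ·
    (2,8)@(5, 17): e=[10,2,12] → #
    (3,8)@(7, 17): e=[10,-22,36] → ·
    (2,9)@(5, 19): e=[14,-2,12] → ·
  covered (3 px):
    · · · · ·
    · · · · ·
    · · · · ·
    · · · · ·
    · · · · ·
    · · · · ·
    · · # · ·
    · · # · ·
    · · # · ·
    · · · · ·
    · · · · ·
    · · · · ·
T2:
  2·area = 14  (B↔C swapped to make it positive)
  edge (5, 18)→(6, 2): d=(1,-16) top-left  bias=+0
  edge (6, 2)→(6, 16): d=(0,14) right/bottom  bias=-1
  edge (6, 16)→(5, 18): d=(-1,2) right/bottom  bias=-1
  covered (0 px):
    · · · · ·
    · · · · ·
    · · · · ·
    · · · · ·
    · · · · ·
    · · · · ·
    · · · · ·
    · · · · ·
    · · · · ·
    · · · · ·
    · · · · ·
    · · · · ·
T3:
  2·area = 100
  edge (0, 6)→(8, 4): d=(8,-2) top-left  bias=+0
  edge (8, 4)→(2, 18): d=(-6,14) right/bottom  bias=-1
  edge (2, 18)→(0, 6): d=(-2,-12) top-left  bias=+0
    (2,2)@(5, 5): e=[2,36,62] → #
    (3,2)@(7, 5): e=[6,8,86] → #
    (4,2)@(9, 5): e=[10,-20,110] → ·
    (0,3)@(1, 7): e=[10,80,10] → #
    (1,3)@(3, 7): e=[14,52,34] → #
    (3,3)@(7, 7): e=[22,-4,82] → ·
    (0,4)@(1, 9): e=[26,68,6] → #
    (3,4)@(7, 9): e=[38,-16,78] → ·
    (0,5)@(1, 11): e=[42,56,2] → #
    (2,5)@(5, 11): e=[50,0,50] → ·  [on edge]
    (0,6)@(1, 13): e=[58,44,-2] → ·
    (1,6)@(3, 13): e=[62,16,22] → #
  covered (12 px):
    · · · · ·
    · · · · ·
    · · # # ·
    # # # · ·
    # # # · ·
    # # · · ·
    · # · · ·
    · # · · ·
    · · · · ·
    · · · · ·
    · · · · ·
    · · · · ·

Result: [[2,2],[3,2],[0,3],[1,3],[2,3],[0,4],[1,4],[2,4],[0,5],[1,5],[1,6],[1,7]]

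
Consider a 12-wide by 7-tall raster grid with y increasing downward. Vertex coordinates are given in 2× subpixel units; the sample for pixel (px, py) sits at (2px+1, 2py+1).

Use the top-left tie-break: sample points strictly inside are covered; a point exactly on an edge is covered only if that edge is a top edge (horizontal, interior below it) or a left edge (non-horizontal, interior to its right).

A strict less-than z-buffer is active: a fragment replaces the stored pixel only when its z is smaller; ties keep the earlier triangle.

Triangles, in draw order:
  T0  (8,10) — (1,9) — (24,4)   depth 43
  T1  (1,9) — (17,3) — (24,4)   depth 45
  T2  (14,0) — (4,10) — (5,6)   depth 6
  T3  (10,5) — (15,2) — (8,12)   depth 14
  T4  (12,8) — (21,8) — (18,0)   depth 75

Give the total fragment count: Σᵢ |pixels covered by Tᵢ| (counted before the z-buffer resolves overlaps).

T0:
  2·area = 58
  edge (8, 10)→(1, 9): d=(-7,-1) top-left  bias=+0
  edge (1, 9)→(24, 4): d=(23,-5) top-left  bias=+0
  edge (24, 4)→(8, 10): d=(-16,6) right/bottom  bias=-1
    (10,2)@(21, 5): e=[48,8,2] → █
    (11,2)@(23, 5): e=[50,18,-10] → ·
    (5,3)@(11, 7): e=[24,4,30] → █
    (6,3)@(13, 7): e=[26,14,18] → █
    (7,3)@(15, 7): e=[28,24,6] → █
    (8,3)@(17, 7): e=[30,34,-6] → ·
    (10,3)@(21, 7): e=[34,54,-30] → ·
    (0,4)@(1, 9): e=[0,0,58] → █  [on edge]
    (1,4)@(3, 9): e=[2,10,46] → █
    (2,4)@(5, 9): e=[4,20,34] → █
    (3,4)@(7, 9): e=[6,30,22] → █
    (4,4)@(9, 9): e=[8,40,10] → █
    (7,5)@(15, 11): e=[0,116,-58] → ·  [on edge]
  covered (9 px):
    · · · · · · · · · · · ·
    · · · · · · · · · · · ·
    · · · · · · · · · · █ ·
    · · · · · █ █ █ · · · ·
    █ █ █ █ █ · · · · · · ·
    · · · · · · · · · · · ·
    · · · · · · · · · · · ·
T1:
  2·area = 58
  edge (1, 9)→(17, 3): d=(16,-6) top-left  bias=+0
  edge (17, 3)→(24, 4): d=(7,1) right/bottom  bias=-1
  edge (24, 4)→(1, 9): d=(-23,5) right/bottom  bias=-1
    (1,0)@(3, 1): e=[-116,0,174] → ·  [on edge]
    (8,1)@(17, 3): e=[0,0,58] → ·  [on edge]
    (6,2)@(13, 5): e=[8,18,32] → █
    (7,2)@(15, 5): e=[20,16,22] → █
    (8,2)@(17, 5): e=[32,14,12] → █
    (9,2)@(19, 5): e=[44,12,2] → █
    (10,2)@(21, 5): e=[56,10,-8] → ·
    (3,3)@(7, 7): e=[4,38,16] → █
    (4,3)@(9, 7): e=[16,36,6] → █
    (5,3)@(11, 7): e=[28,34,-4] → ·
    (6,3)@(13, 7): e=[40,32,-14] → ·
    (7,3)@(15, 7): e=[52,30,-24] → ·
    (0,4)@(1, 9): e=[0,58,0] → ·  [on edge]
  covered (6 px):
    · · · · · · · · · · · ·
    · · · · · · · · · · · ·
    · · · · · · █ █ █ █ · ·
    · · · █ █ · · · · · · ·
    · · · · · · · · · · · ·
    · · · · · · · · · · · ·
    · · · · · · · · · · · ·
T2:
  2·area = 30
  edge (14, 0)→(4, 10): d=(-10,10) right/bottom  bias=-1
  edge (4, 10)→(5, 6): d=(1,-4) top-left  bias=+0
  edge (5, 6)→(14, 0): d=(9,-6) top-left  bias=+0
    (6,0)@(13, 1): e=[0,27,3] → ·  [on edge]
    (5,1)@(11, 3): e=[0,21,9] → ·  [on edge]
    (3,2)@(7, 5): e=[20,7,3] → █
    (4,2)@(9, 5): e=[0,15,15] → ·  [on edge]
    (2,3)@(5, 7): e=[20,1,9] → █
    (3,3)@(7, 7): e=[0,9,21] → ·  [on edge]
    (2,4)@(5, 9): e=[0,3,27] → ·  [on edge]
    (1,5)@(3, 11): e=[0,-3,33] → ·  [on edge]
    (0,6)@(1, 13): e=[0,-9,39] → ·  [on edge]
  covered (2 px):
    · · · · · · · · · · · ·
    · · · · · · · · · · · ·
    · · · █ · · · · · · · ·
    · · █ · · · · · · · · ·
    · · · · · · · · · · · ·
    · · · · · · · · · · · ·
    · · · · · · · · · · · ·
T3:
  2·area = 29
  edge (10, 5)→(15, 2): d=(5,-3) top-left  bias=+0
  edge (15, 2)→(8, 12): d=(-7,10) right/bottom  bias=-1
  edge (8, 12)→(10, 5): d=(2,-7) top-left  bias=+0
    (5,2)@(11, 5): e=[3,19,7] → █
    (6,2)@(13, 5): e=[9,-1,21] → ·
    (5,3)@(11, 7): e=[13,5,11] → █
    (6,3)@(13, 7): e=[19,-15,25] → ·
    (4,4)@(9, 9): e=[17,11,1] → █
    (5,4)@(11, 9): e=[23,-9,15] → ·
    (4,5)@(9, 11): e=[27,-3,5] → ·
  covered (3 px):
    · · · · · · · · · · · ·
    · · · · · · · · · · · ·
    · · · · · █ · · · · · ·
    · · · · · █ · · · · · ·
    · · · · █ · · · · · · ·
    · · · · · · · · · · · ·
    · · · · · · · · · · · ·
T4:
  2·area = 72  (B↔C swapped to make it positive)
  edge (12, 8)→(18, 0): d=(6,-8) top-left  bias=+0
  edge (18, 0)→(21, 8): d=(3,8) right/bottom  bias=-1
  edge (21, 8)→(12, 8): d=(-9,0) right/bottom  bias=-1
    (8,1)@(17, 3): e=[10,17,45] → █
    (9,1)@(19, 3): e=[26,1,45] → █
    (10,1)@(21, 3): e=[42,-15,45] → ·
    (7,2)@(15, 5): e=[6,39,27] → █
    (10,2)@(21, 5): e=[54,-9,27] → ·
    (6,3)@(13, 7): e=[2,61,9] → █
    (10,3)@(21, 7): e=[66,-3,9] → ·
    (6,4)@(13, 9): e=[14,67,-9] → ·
    (7,4)@(15, 9): e=[30,51,-9] → ·
    (8,4)@(17, 9): e=[46,35,-9] → ·
    (9,4)@(19, 9): e=[62,19,-9] → ·
  covered (9 px):
    · · · · · · · · · · · ·
    · · · · · · · · █ █ · ·
    · · · · · · · █ █ █ · ·
    · · · · · · █ █ █ █ · ·
    · · · · · · · · · · · ·
    · · · · · · · · · · · ·
    · · · · · · · · · · · ·

Result: 29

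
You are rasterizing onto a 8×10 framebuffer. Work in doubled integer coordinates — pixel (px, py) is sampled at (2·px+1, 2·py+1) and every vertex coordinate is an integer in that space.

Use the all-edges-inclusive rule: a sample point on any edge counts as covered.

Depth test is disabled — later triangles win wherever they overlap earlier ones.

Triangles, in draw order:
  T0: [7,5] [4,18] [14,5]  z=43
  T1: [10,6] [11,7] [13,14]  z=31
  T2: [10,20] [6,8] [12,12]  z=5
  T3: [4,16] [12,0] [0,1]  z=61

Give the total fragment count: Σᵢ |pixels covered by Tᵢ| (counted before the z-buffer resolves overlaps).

T0:
  2·area = 91  (B↔C swapped to make it positive)
  edge (7, 5)→(14, 5): d=(7,0) inclusive
  edge (14, 5)→(4, 18): d=(-10,13) inclusive
  edge (4, 18)→(7, 5): d=(3,-13) inclusive
    (0,2)@(1, 5): e=[0,169,-78] → .  [on edge]
    (1,2)@(3, 5): e=[0,143,-52] → .  [on edge]
    (2,2)@(5, 5): e=[0,117,-26] → .  [on edge]
    (3,2)@(7, 5): e=[0,91,0] → X  [on edge]
    (4,2)@(9, 5): e=[0,65,26] → X  [on edge]
    (5,2)@(11, 5): e=[0,39,52] → X  [on edge]
    (6,2)@(13, 5): e=[0,13,78] → X  [on edge]
    (7,2)@(15, 5): e=[0,-13,104] → .  [on edge]
    (3,3)@(7, 7): e=[14,71,6] → X
    (6,3)@(13, 7): e=[14,-7,84] → .
    (3,4)@(7, 9): e=[28,51,12] → X
    (5,4)@(11, 9): e=[28,-1,64] → .
  covered (13 px):
    . . . . . . . .
    . . . . . . . .
    . . . X X X X .
    . . . X X X . .
    . . . X X . . .
    . . . X X . . .
    . . . X . . . .
    . . X . . . . .
    . . . . . . . .
    . . . . . . . .
T1:
  2·area = 5
  edge (10, 6)→(11, 7): d=(1,1) inclusive
  edge (11, 7)→(13, 14): d=(2,7) inclusive
  edge (13, 14)→(10, 6): d=(-3,-8) inclusive
    (2,0)@(5, 1): e=[0,30,-25] → .  [on edge]
    (3,1)@(7, 3): e=[0,20,-15] → .  [on edge]
    (4,2)@(9, 5): e=[0,10,-5] → .  [on edge]
    (5,3)@(11, 7): e=[0,0,5] → X  [on edge]
    (6,3)@(13, 7): e=[-2,-14,21] → .
    (5,4)@(11, 9): e=[2,4,-1] → .
    (6,4)@(13, 9): e=[0,-10,15] → .  [on edge]
    (7,5)@(15, 11): e=[0,-20,25] → .  [on edge]
  covered (1 px):
    . . . . . . . .
    . . . . . . . .
    . . . . . . . .
    . . . . . X . .
    . . . . . . . .
    . . . . . . . .
    . . . . . . . .
    . . . . . . . .
    . . . . . . . .
    . . . . . . . .
T2:
  2·area = 56
  edge (10, 20)→(6, 8): d=(-4,-12) inclusive
  edge (6, 8)→(12, 12): d=(6,4) inclusive
  edge (12, 12)→(10, 20): d=(-2,8) inclusive
    (2,2)@(5, 5): e=[0,-14,70] → .  [on edge]
    (3,4)@(7, 9): e=[8,2,46] → X
    (4,4)@(9, 9): e=[32,-6,30] → .
    (3,5)@(7, 11): e=[0,14,42] → X  [on edge]
    (4,5)@(9, 11): e=[24,6,26] → X
    (5,5)@(11, 11): e=[48,-2,10] → .
    (3,6)@(7, 13): e=[-8,26,38] → .
    (4,6)@(9, 13): e=[16,18,22] → X
    (5,6)@(11, 13): e=[40,10,6] → X
    (6,6)@(13, 13): e=[64,2,-10] → .
    (4,7)@(9, 15): e=[8,30,18] → X
    (6,7)@(13, 15): e=[56,14,-14] → .
    (4,8)@(9, 17): e=[0,42,14] → X  [on edge]
  covered (8 px):
    . . . . . . . .
    . . . . . . . .
    . . . . . . . .
    . . . . . . . .
    . . . X . . . .
    . . . X X . . .
    . . . . X X . .
    . . . . X X . .
    . . . . X . . .
    . . . . . . . .
T3:
  2·area = 184  (B↔C swapped to make it positive)
  edge (4, 16)→(0, 1): d=(-4,-15) inclusive
  edge (0, 1)→(12, 0): d=(12,-1) inclusive
  edge (12, 0)→(4, 16): d=(-8,16) inclusive
    (0,0)@(1, 1): e=[15,1,168] → X
    (1,0)@(3, 1): e=[45,3,136] → X
    (2,0)@(5, 1): e=[75,5,104] → X
    (3,0)@(7, 1): e=[105,7,72] → X
    (4,0)@(9, 1): e=[135,9,40] → X
    (5,0)@(11, 1): e=[165,11,8] → X
    (6,0)@(13, 1): e=[195,13,-24] → .
    (0,1)@(1, 3): e=[7,25,152] → X
    (5,1)@(11, 3): e=[157,35,-8] → .
    (0,2)@(1, 5): e=[-1,49,136] → .
    (1,2)@(3, 5): e=[29,51,104] → X
    (5,2)@(11, 5): e=[149,59,-24] → .
  covered (24 px):
    X X X X X X . .
    X X X X X . . .
    . X X X X . . .
    . X X X . . . .
    . X X X . . . .
    . X X . . . . .
    . . X . . . . .
    . . . . . . . .
    . . . . . . . .
    . . . . . . . .

Final: 46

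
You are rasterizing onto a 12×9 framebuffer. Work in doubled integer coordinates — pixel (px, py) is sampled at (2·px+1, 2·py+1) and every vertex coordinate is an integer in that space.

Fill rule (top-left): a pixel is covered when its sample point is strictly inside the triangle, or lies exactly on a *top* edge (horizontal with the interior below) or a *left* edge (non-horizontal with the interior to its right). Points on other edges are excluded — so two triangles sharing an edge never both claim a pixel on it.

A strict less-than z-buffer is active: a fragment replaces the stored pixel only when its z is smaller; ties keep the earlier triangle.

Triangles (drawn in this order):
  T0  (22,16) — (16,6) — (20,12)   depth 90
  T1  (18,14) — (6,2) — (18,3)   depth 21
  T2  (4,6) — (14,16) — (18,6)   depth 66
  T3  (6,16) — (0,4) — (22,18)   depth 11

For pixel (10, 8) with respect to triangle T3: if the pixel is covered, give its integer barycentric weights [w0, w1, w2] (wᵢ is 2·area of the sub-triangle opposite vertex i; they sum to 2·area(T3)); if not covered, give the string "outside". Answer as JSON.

T0:
  2·area = 4
  edge (22, 16)→(16, 6): d=(-6,-10) top-left  bias=+0
  edge (16, 6)→(20, 12): d=(4,6) right/bottom  bias=-1
  edge (20, 12)→(22, 16): d=(2,4) right/bottom  bias=-1
    (6,0)@(13, 1): e=[0,-2,6] → .  [on edge]
    (9,5)@(19, 11): e=[0,2,2] → X  [on edge]
    (10,5)@(21, 11): e=[20,-10,-6] → .
    (9,6)@(19, 13): e=[-12,10,6] → .
  covered (1 px):
    . . . . . . . . . . . .
    . . . . . . . . . . . .
    . . . . . . . . . . . .
    . . . . . . . . . . . .
    . . . . . . . . . . . .
    . . . . . . . . . X . .
    . . . . . . . . . . . .
    . . . . . . . . . . . .
    . . . . . . . . . . . .
T1:
  2·area = 132
  edge (18, 14)→(6, 2): d=(-12,-12) top-left  bias=+0
  edge (6, 2)→(18, 3): d=(12,1) right/bottom  bias=-1
  edge (18, 3)→(18, 14): d=(0,11) right/bottom  bias=-1
    (2,0)@(5, 1): e=[0,-11,143] → .  [on edge]
    (3,1)@(7, 3): e=[0,11,121] → X  [on edge]
    (4,1)@(9, 3): e=[24,9,99] → X
    (5,1)@(11, 3): e=[48,7,77] → X
    (6,1)@(13, 3): e=[72,5,55] → X
    (7,1)@(15, 3): e=[96,3,33] → X
    (8,1)@(17, 3): e=[120,1,11] → X
    (9,1)@(19, 3): e=[144,-1,-11] → .
    (3,2)@(7, 5): e=[-24,35,121] → .
    (4,2)@(9, 5): e=[0,33,99] → X  [on edge]
    (9,2)@(19, 5): e=[120,23,-11] → .
    (4,3)@(9, 7): e=[-24,57,99] → .
    (5,3)@(11, 7): e=[0,55,77] → X  [on edge]
    (6,4)@(13, 9): e=[0,77,55] → X  [on edge]
    (7,5)@(15, 11): e=[0,99,33] → X  [on edge]
    (8,6)@(17, 13): e=[0,121,11] → X  [on edge]
    (9,7)@(19, 15): e=[0,143,-11] → .  [on edge]
    (10,8)@(21, 17): e=[0,165,-33] → .  [on edge]
  covered (21 px):
    . . . . . . . . . . . .
    . . . X X X X X X . . .
    . . . . X X X X X . . .
    . . . . . X X X X . . .
    . . . . . . X X X . . .
    . . . . . . . X X . . .
    . . . . . . . . X . . .
    . . . . . . . . . . . .
    . . . . . . . . . . . .
T2:
  2·area = 140  (B↔C swapped to make it positive)
  edge (4, 6)→(18, 6): d=(14,0) top-left  bias=+0
  edge (18, 6)→(14, 16): d=(-4,10) right/bottom  bias=-1
  edge (14, 16)→(4, 6): d=(-10,-10) top-left  bias=+0
    (0,1)@(1, 3): e=[-42,182,0] → .  [on edge]
    (1,2)@(3, 5): e=[-14,154,0] → .  [on edge]
    (2,3)@(5, 7): e=[14,126,0] → X  [on edge]
    (3,3)@(7, 7): e=[14,106,20] → X
    (4,3)@(9, 7): e=[14,86,40] → X
    (5,3)@(11, 7): e=[14,66,60] → X
    (6,3)@(13, 7): e=[14,46,80] → X
    (7,3)@(15, 7): e=[14,26,100] → X
    (8,3)@(17, 7): e=[14,6,120] → X
    (9,3)@(19, 7): e=[14,-14,140] → .
    (2,4)@(5, 9): e=[42,118,-20] → .
    (3,4)@(7, 9): e=[42,98,0] → X  [on edge]
    (4,5)@(9, 11): e=[70,70,0] → X  [on edge]
    (5,6)@(11, 13): e=[98,42,0] → X  [on edge]
    (6,7)@(13, 15): e=[126,14,0] → X  [on edge]
    (7,8)@(15, 17): e=[154,-14,0] → .  [on edge]
  covered (20 px):
    . . . . . . . . . . . .
    . . . . . . . . . . . .
    . . . . . . . . . . . .
    . . X X X X X X X . . .
    . . . X X X X X . . . .
    . . . . X X X X . . . .
    . . . . . X X X . . . .
    . . . . . . X . . . . .
    . . . . . . . . . . . .
T3:
  2·area = 180
  edge (6, 16)→(0, 4): d=(-6,-12) top-left  bias=+0
  edge (0, 4)→(22, 18): d=(22,14) right/bottom  bias=-1
  edge (22, 18)→(6, 16): d=(-16,-2) top-left  bias=+0
    (0,2)@(1, 5): e=[6,8,166] → X
    (1,2)@(3, 5): e=[30,-20,170] → .
    (0,3)@(1, 7): e=[-6,52,134] → .
    (1,3)@(3, 7): e=[18,24,138] → X
    (2,3)@(5, 7): e=[42,-4,142] → .
    (1,4)@(3, 9): e=[6,68,106] → X
    (2,4)@(5, 9): e=[30,40,110] → X
    (3,4)@(7, 9): e=[54,12,114] → X
    (4,4)@(9, 9): e=[78,-16,118] → .
    (1,5)@(3, 11): e=[-6,112,74] → .
    (2,5)@(5, 11): e=[18,84,78] → X
    (4,5)@(9, 11): e=[66,28,86] → X
    (5,5)@(11, 11): e=[90,0,90] → .  [on edge]
  covered (22 px):
    . . . . . . . . . . . .
    . . . . . . . . . . . .
    X . . . . . . . . . . .
    . X . . . . . . . . . .
    . X X X . . . . . . . .
    . . X X X . . . . . . .
    . . X X X X X . . . . .
    . . . X X X X X X . . .
    . . . . . . . X X X . .

Result: "outside"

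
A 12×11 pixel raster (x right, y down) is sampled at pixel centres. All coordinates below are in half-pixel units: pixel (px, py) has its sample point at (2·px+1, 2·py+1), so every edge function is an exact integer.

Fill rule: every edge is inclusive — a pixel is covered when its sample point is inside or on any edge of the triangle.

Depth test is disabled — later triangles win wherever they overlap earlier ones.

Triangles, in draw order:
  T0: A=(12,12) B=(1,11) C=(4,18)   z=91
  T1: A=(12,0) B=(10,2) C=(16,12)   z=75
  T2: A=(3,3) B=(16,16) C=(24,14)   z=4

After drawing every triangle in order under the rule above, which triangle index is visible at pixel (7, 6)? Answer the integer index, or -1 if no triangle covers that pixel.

T0:
  2·area = 74  (B↔C swapped to make it positive)
  edge (12, 12)→(4, 18): d=(-8,6) inclusive
  edge (4, 18)→(1, 11): d=(-3,-7) inclusive
  edge (1, 11)→(12, 12): d=(11,1) inclusive
    (0,5)@(1, 11): e=[74,0,0] → #  [on edge]
    (1,5)@(3, 11): e=[62,14,-2] → ·
    (0,6)@(1, 13): e=[58,-6,22] → ·
    (1,6)@(3, 13): e=[46,8,20] → #
    (2,6)@(5, 13): e=[34,22,18] → #
    (3,6)@(7, 13): e=[22,36,16] → #
    (4,6)@(9, 13): e=[10,50,14] → #
    (5,6)@(11, 13): e=[-2,64,12] → ·
    (11,6)@(23, 13): e=[-74,148,0] → ·  [on edge]
    (1,7)@(3, 15): e=[30,2,42] → #
    (4,7)@(9, 15): e=[-6,44,36] → ·
    (1,8)@(3, 17): e=[14,-4,64] → ·
  covered (9 px):
    · · · · · · · · · · · ·
    · · · · · · · · · · · ·
    · · · · · · · · · · · ·
    · · · · · · · · · · · ·
    · · · · · · · · · · · ·
    # · · · · · · · · · · ·
    · # # # # · · · · · · ·
    · # # # · · · · · · · ·
    · · # · · · · · · · · ·
    · · · · · · · · · · · ·
    · · · · · · · · · · · ·
T1:
  2·area = 32  (B↔C swapped to make it positive)
  edge (12, 0)→(16, 12): d=(4,12) inclusive
  edge (16, 12)→(10, 2): d=(-6,-10) inclusive
  edge (10, 2)→(12, 0): d=(2,-2) inclusive
    (5,0)@(11, 1): e=[16,16,0] → #  [on edge]
    (6,0)@(13, 1): e=[-8,36,4] → ·
    (4,1)@(9, 3): e=[48,-16,0] → ·  [on edge]
    (5,1)@(11, 3): e=[24,4,4] → #
    (6,1)@(13, 3): e=[0,24,8] → #  [on edge]
    (7,1)@(15, 3): e=[-24,44,12] → ·
    (3,2)@(7, 5): e=[80,-48,0] → ·  [on edge]
    (5,2)@(11, 5): e=[32,-8,8] → ·
    (6,2)@(13, 5): e=[8,12,12] → #
    (7,2)@(15, 5): e=[-16,32,16] → ·
    (2,3)@(5, 7): e=[112,-80,0] → ·  [on edge]
    (6,3)@(13, 7): e=[16,0,16] → #  [on edge]
    (1,4)@(3, 9): e=[144,-112,0] → ·  [on edge]
    (7,4)@(15, 9): e=[0,8,24] → #  [on edge]
    (0,5)@(1, 11): e=[176,-144,0] → ·  [on edge]
    (8,7)@(17, 15): e=[0,-8,40] → ·  [on edge]
    (9,8)@(19, 17): e=[-16,0,48] → ·  [on edge]
    (9,10)@(19, 21): e=[0,-24,56] → ·  [on edge]
  covered (6 px):
    · · · · · # · · · · · ·
    · · · · · # # · · · · ·
    · · · · · · # · · · · ·
    · · · · · · # · · · · ·
    · · · · · · · # · · · ·
    · · · · · · · · · · · ·
    · · · · · · · · · · · ·
    · · · · · · · · · · · ·
    · · · · · · · · · · · ·
    · · · · · · · · · · · ·
    · · · · · · · · · · · ·
T2:
  2·area = 130  (B↔C swapped to make it positive)
  edge (3, 3)→(24, 14): d=(21,11) inclusive
  edge (24, 14)→(16, 16): d=(-8,2) inclusive
  edge (16, 16)→(3, 3): d=(-13,-13) inclusive
    (0,0)@(1, 1): e=[-20,150,0] → ·  [on edge]
    (1,1)@(3, 3): e=[0,130,0] → #  [on edge]
    (2,1)@(5, 3): e=[-22,126,26] → ·
    (1,2)@(3, 5): e=[42,114,-26] → ·
    (2,2)@(5, 5): e=[20,110,0] → #  [on edge]
    (3,2)@(7, 5): e=[-2,106,26] → ·
    (2,3)@(5, 7): e=[62,94,-26] → ·
    (3,3)@(7, 7): e=[40,90,0] → #  [on edge]
    (4,3)@(9, 7): e=[18,86,26] → #
    (5,3)@(11, 7): e=[-4,82,52] → ·
    (3,4)@(7, 9): e=[82,74,-26] → ·
    (4,4)@(9, 9): e=[60,70,0] → #  [on edge]
    (5,5)@(11, 11): e=[80,50,0] → #  [on edge]
    (6,6)@(13, 13): e=[100,30,0] → #  [on edge]
    (7,7)@(15, 15): e=[120,10,0] → #  [on edge]
    (8,8)@(17, 17): e=[140,-10,0] → ·  [on edge]
    (9,9)@(19, 19): e=[160,-30,0] → ·  [on edge]
    (10,10)@(21, 21): e=[180,-50,0] → ·  [on edge]
  covered (19 px):
    · · · · · · · · · · · ·
    · # · · · · · · · · · ·
    · · # · · · · · · · · ·
    · · · # # · · · · · · ·
    · · · · # # # · · · · ·
    · · · · · # # # # · · ·
    · · · · · · # # # # # ·
    · · · · · · · # # # · ·
    · · · · · · · · · · · ·
    · · · · · · · · · · · ·
    · · · · · · · · · · · ·

Z-buffer (winner per pixel, '.' = empty):
  . . . . . 1 . . . . . .
  . 2 . . . 1 1 . . . . .
  . . 2 . . . 1 . . . . .
  . . . 2 2 . 1 . . . . .
  . . . . 2 2 2 1 . . . .
  0 . . . . 2 2 2 2 . . .
  . 0 0 0 0 . 2 2 2 2 2 .
  . 0 0 0 . . . 2 2 2 . .
  . . 0 . . . . . . . . .
  . . . . . . . . . . . .
  . . . . . . . . . . . .

Answer: 2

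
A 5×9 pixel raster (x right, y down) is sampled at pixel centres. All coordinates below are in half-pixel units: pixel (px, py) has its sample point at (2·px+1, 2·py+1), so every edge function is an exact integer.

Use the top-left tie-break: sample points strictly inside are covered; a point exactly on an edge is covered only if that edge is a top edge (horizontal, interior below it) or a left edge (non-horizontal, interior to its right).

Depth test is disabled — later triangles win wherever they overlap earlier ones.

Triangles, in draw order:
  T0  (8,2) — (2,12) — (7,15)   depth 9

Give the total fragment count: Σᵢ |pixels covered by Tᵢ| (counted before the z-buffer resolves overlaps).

T0:
  2·area = 68  (B↔C swapped to make it positive)
  edge (8, 2)→(7, 15): d=(-1,13) right/bottom  bias=-1
  edge (7, 15)→(2, 12): d=(-5,-3) top-left  bias=+0
  edge (2, 12)→(8, 2): d=(6,-10) top-left  bias=+0
    (3,2)@(7, 5): e=[10,50,8] → █
    (4,2)@(9, 5): e=[-16,56,28] → ·
    (2,3)@(5, 7): e=[34,34,0] → █  [on edge]
    (4,3)@(9, 7): e=[-18,46,40] → ·
    (2,4)@(5, 9): e=[32,24,12] → █
    (4,4)@(9, 9): e=[-20,36,52] → ·
    (1,5)@(3, 11): e=[56,8,4] → █
    (4,5)@(9, 11): e=[-22,26,64] → ·
    (1,6)@(3, 13): e=[54,-2,16] → ·
    (2,6)@(5, 13): e=[28,4,36] → █
    (4,6)@(9, 13): e=[-24,16,76] → ·
    (2,7)@(5, 15): e=[26,-6,48] → ·
    (3,7)@(7, 15): e=[0,0,68] → ·  [on edge]
  covered (10 px):
    · · · · ·
    · · · · ·
    · · · █ ·
    · · █ █ ·
    · · █ █ ·
    · █ █ █ ·
    · · █ █ ·
    · · · · ·
    · · · · ·

Answer: 10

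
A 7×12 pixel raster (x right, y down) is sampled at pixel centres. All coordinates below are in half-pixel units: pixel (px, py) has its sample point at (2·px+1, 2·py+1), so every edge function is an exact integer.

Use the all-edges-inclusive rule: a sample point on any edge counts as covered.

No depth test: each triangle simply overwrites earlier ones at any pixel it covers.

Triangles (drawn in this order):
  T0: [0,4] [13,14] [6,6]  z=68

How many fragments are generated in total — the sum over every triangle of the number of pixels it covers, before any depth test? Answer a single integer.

T0:
  2·area = 34  (B↔C swapped to make it positive)
  edge (0, 4)→(6, 6): d=(6,2) inclusive
  edge (6, 6)→(13, 14): d=(7,8) inclusive
  edge (13, 14)→(0, 4): d=(-13,-10) inclusive
    (1,2)@(3, 5): e=[0,17,17] → █  [on edge]
    (2,2)@(5, 5): e=[-4,1,37] → ·
    (1,3)@(3, 7): e=[12,31,-9] → ·
    (2,3)@(5, 7): e=[8,15,11] → █
    (3,3)@(7, 7): e=[4,-1,31] → ·
    (4,3)@(9, 7): e=[0,-17,51] → ·  [on edge]
    (2,4)@(5, 9): e=[20,29,-15] → ·
    (3,4)@(7, 9): e=[16,13,5] → █
    (4,4)@(9, 9): e=[12,-3,25] → ·
    (3,5)@(7, 11): e=[28,27,-21] → ·
  covered (3 px):
    · · · · · · ·
    · · · · · · ·
    · █ · · · · ·
    · · █ · · · ·
    · · · █ · · ·
    · · · · · · ·
    · · · · · · ·
    · · · · · · ·
    · · · · · · ·
    · · · · · · ·
    · · · · · · ·
    · · · · · · ·

Answer: 3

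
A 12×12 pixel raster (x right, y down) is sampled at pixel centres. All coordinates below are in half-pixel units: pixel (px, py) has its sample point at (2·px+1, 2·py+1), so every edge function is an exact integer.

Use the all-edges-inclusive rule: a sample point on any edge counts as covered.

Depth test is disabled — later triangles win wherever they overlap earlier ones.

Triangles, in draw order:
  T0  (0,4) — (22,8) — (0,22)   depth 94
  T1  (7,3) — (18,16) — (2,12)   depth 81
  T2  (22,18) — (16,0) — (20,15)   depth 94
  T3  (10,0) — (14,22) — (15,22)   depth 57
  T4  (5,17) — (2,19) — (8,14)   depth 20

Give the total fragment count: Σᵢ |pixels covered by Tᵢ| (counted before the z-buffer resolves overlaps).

T0:
  2·area = 396
  edge (0, 4)→(22, 8): d=(22,4) inclusive
  edge (22, 8)→(0, 22): d=(-22,14) inclusive
  edge (0, 22)→(0, 4): d=(0,-18) inclusive
    (0,2)@(1, 5): e=[18,360,18] → #
    (1,2)@(3, 5): e=[10,332,54] → #
    (2,2)@(5, 5): e=[2,304,90] → #
    (3,2)@(7, 5): e=[-6,276,126] → ·
    (0,3)@(1, 7): e=[62,316,18] → #
    (3,3)@(7, 7): e=[38,232,126] → #
    (4,3)@(9, 7): e=[30,204,162] → #
    (5,3)@(11, 7): e=[22,176,198] → #
    (6,3)@(13, 7): e=[14,148,234] → #
    (7,3)@(15, 7): e=[6,120,270] → #
    (8,3)@(17, 7): e=[-2,92,306] → ·
    (0,4)@(1, 9): e=[106,272,18] → #
    (5,7)@(11, 15): e=[198,0,198] → #  [on edge]
  covered (50 px):
    · · · · · · · · · · · ·
    · · · · · · · · · · · ·
    # # # · · · · · · · · ·
    # # # # # # # # · · · ·
    # # # # # # # # # # · ·
    # # # # # # # # # · · ·
    # # # # # # # · · · · ·
    # # # # # # · · · · · ·
    # # # # · · · · · · · ·
    # # · · · · · · · · · ·
    # · · · · · · · · · · ·
    · · · · · · · · · · · ·
T1:
  2·area = 164
  edge (7, 3)→(18, 16): d=(11,13) inclusive
  edge (18, 16)→(2, 12): d=(-16,-4) inclusive
  edge (2, 12)→(7, 3): d=(5,-9) inclusive
    (3,1)@(7, 3): e=[0,164,0] → #  [on edge]
    (4,1)@(9, 3): e=[-26,172,18] → ·
    (3,2)@(7, 5): e=[22,132,10] → #
    (4,2)@(9, 5): e=[-4,140,28] → ·
    (2,3)@(5, 7): e=[70,92,2] → #
    (4,3)@(9, 7): e=[18,108,38] → #
    (5,3)@(11, 7): e=[-8,116,56] → ·
    (2,4)@(5, 9): e=[92,60,12] → #
    (5,4)@(11, 9): e=[14,84,66] → #
    (6,4)@(13, 9): e=[-12,92,84] → ·
    (1,5)@(3, 11): e=[140,20,4] → #
    (6,5)@(13, 11): e=[10,60,94] → #
  covered (22 px):
    · · · · · · · · · · · ·
    · · · # · · · · · · · ·
    · · · # · · · · · · · ·
    · · # # # · · · · · · ·
    · · # # # # · · · · · ·
    · # # # # # # · · · · ·
    · · · # # # # # · · · ·
    · · · · · · · # # · · ·
    · · · · · · · · · · · ·
    · · · · · · · · · · · ·
    · · · · · · · · · · · ·
    · · · · · · · · · · · ·
T2:
  2·area = 18  (B↔C swapped to make it positive)
  edge (22, 18)→(20, 15): d=(-2,-3) inclusive
  edge (20, 15)→(16, 0): d=(-4,-15) inclusive
  edge (16, 0)→(22, 18): d=(6,18) inclusive
    (8,1)@(17, 3): e=[15,3,0] → #  [on edge]
    (9,1)@(19, 3): e=[21,33,-36] → ·
    (8,2)@(17, 5): e=[11,-5,12] → ·
    (9,4)@(19, 9): e=[9,9,0] → #  [on edge]
    (10,4)@(21, 9): e=[15,39,-36] → ·
    (9,5)@(19, 11): e=[5,1,12] → #
    (10,5)@(21, 11): e=[11,31,-24] → ·
    (9,6)@(19, 13): e=[1,-7,24] → ·
    (10,7)@(21, 15): e=[3,15,0] → #  [on edge]
    (11,7)@(23, 15): e=[9,45,-36] → ·
    (10,8)@(21, 17): e=[-1,7,12] → ·
    (11,10)@(23, 21): e=[-3,21,0] → ·  [on edge]
  covered (4 px):
    · · · · · · · · · · · ·
    · · · · · · · · # · · ·
    · · · · · · · · · · · ·
    · · · · · · · · · · · ·
    · · · · · · · · · # · ·
    · · · · · · · · · # · ·
    · · · · · · · · · · · ·
    · · · · · · · · · · # ·
    · · · · · · · · · · · ·
    · · · · · · · · · · · ·
    · · · · · · · · · · · ·
    · · · · · · · · · · · ·
T3:
  2·area = 22  (B↔C swapped to make it positive)
  edge (10, 0)→(15, 22): d=(5,22) inclusive
  edge (15, 22)→(14, 22): d=(-1,0) inclusive
  edge (14, 22)→(10, 0): d=(-4,-22) inclusive
    (5,2)@(11, 5): e=[3,17,2] → #
    (6,2)@(13, 5): e=[-41,17,46] → ·
    (5,3)@(11, 7): e=[13,15,-6] → ·
    (6,7)@(13, 15): e=[9,7,6] → #
    (7,7)@(15, 15): e=[-35,7,50] → ·
    (6,8)@(13, 17): e=[19,5,-2] → ·
  covered (2 px):
    · · · · · · · · · · · ·
    · · · · · · · · · · · ·
    · · · · · # · · · · · ·
    · · · · · · · · · · · ·
    · · · · · · · · · · · ·
    · · · · · · · · · · · ·
    · · · · · · · · · · · ·
    · · · · · · # · · · · ·
    · · · · · · · · · · · ·
    · · · · · · · · · · · ·
    · · · · · · · · · · · ·
    · · · · · · · · · · · ·
T4:
  2·area = 3
  edge (5, 17)→(2, 19): d=(-3,2) inclusive
  edge (2, 19)→(8, 14): d=(6,-5) inclusive
  edge (8, 14)→(5, 17): d=(-3,3) inclusive
    (10,0)@(21, 1): e=[16,-13,0] → ·  [on edge]
    (9,1)@(19, 3): e=[14,-11,0] → ·  [on edge]
    (8,2)@(17, 5): e=[12,-9,0] → ·  [on edge]
    (11,2)@(23, 5): e=[0,21,-18] → ·  [on edge]
    (7,3)@(15, 7): e=[10,-7,0] → ·  [on edge]
    (6,4)@(13, 9): e=[8,-5,0] → ·  [on edge]
    (8,4)@(17, 9): e=[0,15,-12] → ·  [on edge]
    (5,5)@(11, 11): e=[6,-3,0] → ·  [on edge]
    (4,6)@(9, 13): e=[4,-1,0] → ·  [on edge]
    (5,6)@(11, 13): e=[0,9,-6] → ·  [on edge]
    (3,7)@(7, 15): e=[2,1,0] → #  [on edge]
    (4,7)@(9, 15): e=[-2,11,-6] → ·
    (2,8)@(5, 17): e=[0,3,0] → #  [on edge]
    (1,9)@(3, 19): e=[-2,5,0] → ·  [on edge]
    (0,10)@(1, 21): e=[-4,7,0] → ·  [on edge]
  covered (2 px):
    · · · · · · · · · · · ·
    · · · · · · · · · · · ·
    · · · · · · · · · · · ·
    · · · · · · · · · · · ·
    · · · · · · · · · · · ·
    · · · · · · · · · · · ·
    · · · · · · · · · · · ·
    · · · # · · · · · · · ·
    · · # · · · · · · · · ·
    · · · · · · · · · · · ·
    · · · · · · · · · · · ·
    · · · · · · · · · · · ·

Result: 80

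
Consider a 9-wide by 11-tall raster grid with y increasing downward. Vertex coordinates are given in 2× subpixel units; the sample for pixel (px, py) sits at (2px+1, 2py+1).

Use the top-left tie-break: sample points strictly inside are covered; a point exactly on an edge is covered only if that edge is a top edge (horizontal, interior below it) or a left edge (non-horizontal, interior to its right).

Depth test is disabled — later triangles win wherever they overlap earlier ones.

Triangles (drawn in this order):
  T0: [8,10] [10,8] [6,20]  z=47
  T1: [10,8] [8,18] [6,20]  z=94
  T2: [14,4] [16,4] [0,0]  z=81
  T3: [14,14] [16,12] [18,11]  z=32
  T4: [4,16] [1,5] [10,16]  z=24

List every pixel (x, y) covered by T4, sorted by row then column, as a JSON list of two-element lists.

T0:
  2·area = 16
  edge (8, 10)→(10, 8): d=(2,-2) top-left  bias=+0
  edge (10, 8)→(6, 20): d=(-4,12) right/bottom  bias=-1
  edge (6, 20)→(8, 10): d=(2,-10) top-left  bias=+0
    (8,0)@(17, 1): e=[0,-56,72] → ·  [on edge]
    (7,1)@(15, 3): e=[0,-40,56] → ·  [on edge]
    (4,2)@(9, 5): e=[-8,24,0] → ·  [on edge]
    (5,2)@(11, 5): e=[-4,0,20] → ·  [on edge]
    (6,2)@(13, 5): e=[0,-24,40] → ·  [on edge]
    (5,3)@(11, 7): e=[0,-8,24] → ·  [on edge]
    (4,4)@(9, 9): e=[0,8,8] → █  [on edge]
    (5,4)@(11, 9): e=[4,-16,28] → ·
    (3,5)@(7, 11): e=[0,24,-8] → ·  [on edge]
    (4,5)@(9, 11): e=[4,0,12] → ·  [on edge]
    (2,6)@(5, 13): e=[0,40,-24] → ·  [on edge]
    (1,7)@(3, 15): e=[0,56,-40] → ·  [on edge]
    (3,7)@(7, 15): e=[8,8,0] → █  [on edge]
    (0,8)@(1, 17): e=[0,72,-56] → ·  [on edge]
    (3,8)@(7, 17): e=[12,0,4] → ·  [on edge]
  covered (2 px):
    · · · · · · · · ·
    · · · · · · · · ·
    · · · · · · · · ·
    · · · · · · · · ·
    · · · · █ · · · ·
    · · · · · · · · ·
    · · · · · · · · ·
    · · · █ · · · · ·
    · · · · · · · · ·
    · · · · · · · · ·
    · · · · · · · · ·
T1:
  2·area = 16
  edge (10, 8)→(8, 18): d=(-2,10) right/bottom  bias=-1
  edge (8, 18)→(6, 20): d=(-2,2) right/bottom  bias=-1
  edge (6, 20)→(10, 8): d=(4,-12) top-left  bias=+0
    (5,1)@(11, 3): e=[0,24,-8] → ·  [on edge]
    (5,2)@(11, 5): e=[-4,20,0] → ·  [on edge]
    (8,4)@(17, 9): e=[-72,0,88] → ·  [on edge]
    (4,5)@(9, 11): e=[4,12,0] → █  [on edge]
    (5,5)@(11, 11): e=[-16,8,24] → ·
    (7,5)@(15, 11): e=[-56,0,72] → ·  [on edge]
    (4,6)@(9, 13): e=[0,8,8] → ·  [on edge]
    (6,6)@(13, 13): e=[-40,0,56] → ·  [on edge]
    (5,7)@(11, 15): e=[-24,0,40] → ·  [on edge]
    (3,8)@(7, 17): e=[12,4,0] → █  [on edge]
    (4,8)@(9, 17): e=[-8,0,24] → ·  [on edge]
    (3,9)@(7, 19): e=[8,0,8] → ·  [on edge]
    (2,10)@(5, 21): e=[24,0,-8] → ·  [on edge]
  covered (2 px):
    · · · · · · · · ·
    · · · · · · · · ·
    · · · · · · · · ·
    · · · · · · · · ·
    · · · · · · · · ·
    · · · · █ · · · ·
    · · · · · · · · ·
    · · · · · · · · ·
    · · · █ · · · · ·
    · · · · · · · · ·
    · · · · · · · · ·
T2:
  2·area = 8  (B↔C swapped to make it positive)
  edge (14, 4)→(0, 0): d=(-14,-4) top-left  bias=+0
  edge (0, 0)→(16, 4): d=(16,4) right/bottom  bias=-1
  edge (16, 4)→(14, 4): d=(-2,0) right/bottom  bias=-1
    (5,1)@(11, 3): e=[2,4,2] → █
    (6,1)@(13, 3): e=[10,-4,2] → ·
    (5,2)@(11, 5): e=[-26,36,-2] → ·
  covered (1 px):
    · · · · · · · · ·
    · · · · · █ · · ·
    · · · · · · · · ·
    · · · · · · · · ·
    · · · · · · · · ·
    · · · · · · · · ·
    · · · · · · · · ·
    · · · · · · · · ·
    · · · · · · · · ·
    · · · · · · · · ·
    · · · · · · · · ·
T3:
  2·area = 2
  edge (14, 14)→(16, 12): d=(2,-2) top-left  bias=+0
  edge (16, 12)→(18, 11): d=(2,-1) top-left  bias=+0
  edge (18, 11)→(14, 14): d=(-4,3) right/bottom  bias=-1
    (8,5)@(17, 11): e=[0,-1,3] → ·  [on edge]
    (7,6)@(15, 13): e=[0,1,1] → █  [on edge]
    (8,6)@(17, 13): e=[4,3,-5] → ·
    (6,7)@(13, 15): e=[0,3,-1] → ·  [on edge]
    (7,7)@(15, 15): e=[4,5,-7] → ·
    (5,8)@(11, 17): e=[0,5,-3] → ·  [on edge]
    (4,9)@(9, 19): e=[0,7,-5] → ·  [on edge]
    (3,10)@(7, 21): e=[0,9,-7] → ·  [on edge]
  covered (1 px):
    · · · · · · · · ·
    · · · · · · · · ·
    · · · · · · · · ·
    · · · · · · · · ·
    · · · · · · · · ·
    · · · · · · · · ·
    · · · · · · · █ ·
    · · · · · · · · ·
    · · · · · · · · ·
    · · · · · · · · ·
    · · · · · · · · ·
T4:
  2·area = 66
  edge (4, 16)→(1, 5): d=(-3,-11) top-left  bias=+0
  edge (1, 5)→(10, 16): d=(9,11) right/bottom  bias=-1
  edge (10, 16)→(4, 16): d=(-6,0) right/bottom  bias=-1
    (0,2)@(1, 5): e=[0,0,66] → ·  [on edge]
    (1,4)@(3, 9): e=[10,14,42] → █
    (2,4)@(5, 9): e=[32,-8,42] → ·
    (1,5)@(3, 11): e=[4,32,30] → █
    (2,5)@(5, 11): e=[26,10,30] → █
    (3,5)@(7, 11): e=[48,-12,30] → ·
    (1,6)@(3, 13): e=[-2,50,18] → ·
    (2,6)@(5, 13): e=[20,28,18] → █
    (3,6)@(7, 13): e=[42,6,18] → █
    (4,6)@(9, 13): e=[64,-16,18] → ·
    (2,7)@(5, 15): e=[14,46,6] → █
    (4,7)@(9, 15): e=[58,2,6] → █
  covered (8 px):
    · · · · · · · · ·
    · · · · · · · · ·
    · · · · · · · · ·
    · · · · · · · · ·
    · █ · · · · · · ·
    · █ █ · · · · · ·
    · · █ █ · · · · ·
    · · █ █ █ · · · ·
    · · · · · · · · ·
    · · · · · · · · ·
    · · · · · · · · ·

Final: [[1,4],[1,5],[2,5],[2,6],[3,6],[2,7],[3,7],[4,7]]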